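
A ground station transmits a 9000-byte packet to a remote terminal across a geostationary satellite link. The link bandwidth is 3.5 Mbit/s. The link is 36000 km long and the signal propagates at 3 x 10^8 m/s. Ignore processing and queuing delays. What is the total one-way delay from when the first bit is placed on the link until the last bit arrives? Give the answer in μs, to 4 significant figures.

L = 9000 × 8 = 72000 bits.
Transmission delay = L/R = 72000 / 3500000 = 20571.4 μs.
Propagation delay = d/s = 36000000 m / 300000000 m/s = 120000 μs.
Total = 140600 μs.

140600 μs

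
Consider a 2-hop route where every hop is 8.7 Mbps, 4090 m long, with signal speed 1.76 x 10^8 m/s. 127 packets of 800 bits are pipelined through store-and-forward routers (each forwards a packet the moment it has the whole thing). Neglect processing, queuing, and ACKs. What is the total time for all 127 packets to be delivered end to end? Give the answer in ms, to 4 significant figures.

11.82 ms

Per-hop transmission t_tx = L/R = 800/8700000 = 0.091954 ms.
Per-hop propagation t_prop = 4090/176000000 = 0.0232386 ms.
Pipeline fill: first packet needs 2·t_tx to clear all hops; remaining 126 packets each add one t_tx.
Total = (2+127-1)·t_tx + 2·t_prop = 128·0.091954 + 2·0.0232386 = 11.82 ms.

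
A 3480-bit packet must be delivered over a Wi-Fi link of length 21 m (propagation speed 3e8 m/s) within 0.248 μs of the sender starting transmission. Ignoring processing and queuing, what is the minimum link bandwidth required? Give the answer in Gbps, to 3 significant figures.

19.6 Gbps

Propagation delay = 21 / 300000000 = 0.07 μs.
Transmission budget = 0.248 − 0.07 = 0.178 μs.
R ≥ L / t_tx = 3480 bits / 1.78e-07 s = 19.6 Gbps.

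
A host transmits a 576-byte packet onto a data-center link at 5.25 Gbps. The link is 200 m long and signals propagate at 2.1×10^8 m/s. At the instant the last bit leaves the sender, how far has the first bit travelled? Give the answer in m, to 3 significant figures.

t_tx = L/R = 4608/5250000000 = 8.77714e-07 s.
Distance = s × t_tx = 210000000 × 8.77714e-07 = 184 m.

184 m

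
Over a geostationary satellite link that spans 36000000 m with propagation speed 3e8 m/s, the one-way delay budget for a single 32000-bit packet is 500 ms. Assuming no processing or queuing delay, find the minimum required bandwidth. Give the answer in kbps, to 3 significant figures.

84.2 kbps

Propagation delay = 36000000 / 300000000 = 120 ms.
Transmission budget = 500 − 120 = 380 ms.
R ≥ L / t_tx = 32000 bits / 0.38 s = 84.2 kbps.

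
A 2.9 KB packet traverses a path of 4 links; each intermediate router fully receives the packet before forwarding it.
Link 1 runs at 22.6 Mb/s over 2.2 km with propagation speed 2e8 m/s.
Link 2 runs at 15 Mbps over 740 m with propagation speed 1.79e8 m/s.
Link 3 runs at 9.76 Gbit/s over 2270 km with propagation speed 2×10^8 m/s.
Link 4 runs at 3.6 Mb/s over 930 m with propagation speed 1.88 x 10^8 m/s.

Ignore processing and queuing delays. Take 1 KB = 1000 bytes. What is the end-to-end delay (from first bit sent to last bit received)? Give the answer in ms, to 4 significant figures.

20.39 ms

L = 23200 bits.
Transmission delays (L/R per hop): 1.02655, 1.54667, 0.00237705, 6.44444 ms; sum = 9.02004 ms.
Propagation delays (d/s per hop): 0.011, 0.00413408, 11.35, 0.00494681 ms; sum = 11.3701 ms.
End-to-end = 20.39 ms.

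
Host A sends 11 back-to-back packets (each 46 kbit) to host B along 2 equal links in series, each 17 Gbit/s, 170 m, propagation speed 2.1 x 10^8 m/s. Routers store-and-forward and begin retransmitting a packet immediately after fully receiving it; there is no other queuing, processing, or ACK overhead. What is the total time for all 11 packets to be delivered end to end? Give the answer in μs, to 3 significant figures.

Per-hop transmission t_tx = L/R = 46000/17000000000 = 2.70588 μs.
Per-hop propagation t_prop = 170/210000000 = 0.809524 μs.
Pipeline fill: first packet needs 2·t_tx to clear all hops; remaining 10 packets each add one t_tx.
Total = (2+11-1)·t_tx + 2·t_prop = 12·2.70588 + 2·0.809524 = 34.1 μs.

34.1 μs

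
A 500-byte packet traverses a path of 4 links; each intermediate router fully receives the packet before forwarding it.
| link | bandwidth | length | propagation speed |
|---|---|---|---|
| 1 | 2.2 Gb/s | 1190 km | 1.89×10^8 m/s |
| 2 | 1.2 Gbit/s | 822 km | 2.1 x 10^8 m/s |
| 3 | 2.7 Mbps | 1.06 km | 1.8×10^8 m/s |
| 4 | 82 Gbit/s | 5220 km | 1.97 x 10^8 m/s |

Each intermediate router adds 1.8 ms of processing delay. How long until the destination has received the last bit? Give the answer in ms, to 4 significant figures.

43.60 ms

L = 500 × 8 = 4000 bits.
Transmission delays (L/R per hop): 0.00181818, 0.00333333, 1.48148, 4.87805e-05 ms; sum = 1.48668 ms.
Propagation delays (d/s per hop): 6.2963, 3.91429, 0.00588889, 26.4975 ms; sum = 36.7139 ms.
Processing at 3 router(s): 3 × 1.8 ms = 5.4 ms.
End-to-end = 43.60 ms.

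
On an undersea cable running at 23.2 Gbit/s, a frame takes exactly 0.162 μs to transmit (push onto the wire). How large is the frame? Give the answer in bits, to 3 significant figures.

3760 bits

L = R × t_tx = 23200000000 b/s × 1.62e-07 s = 3758.4 bits.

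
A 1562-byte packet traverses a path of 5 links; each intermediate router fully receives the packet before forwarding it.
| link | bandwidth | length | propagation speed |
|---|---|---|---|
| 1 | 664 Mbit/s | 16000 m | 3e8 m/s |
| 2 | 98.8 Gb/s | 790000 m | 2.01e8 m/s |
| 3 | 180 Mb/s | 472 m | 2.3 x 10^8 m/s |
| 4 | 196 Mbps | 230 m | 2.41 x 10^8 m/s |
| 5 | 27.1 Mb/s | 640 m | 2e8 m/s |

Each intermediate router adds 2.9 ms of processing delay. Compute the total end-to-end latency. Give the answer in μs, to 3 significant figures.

L = 1562 × 8 = 12496 bits.
Transmission delays (L/R per hop): 18.8193, 0.126478, 69.4222, 63.7551, 461.107 μs; sum = 613.23 μs.
Propagation delays (d/s per hop): 53.3333, 3930.35, 2.05217, 0.954357, 3.2 μs; sum = 3989.89 μs.
Processing at 4 router(s): 4 × 2.9 ms = 11600 μs.
End-to-end = 16200 μs.

16200 μs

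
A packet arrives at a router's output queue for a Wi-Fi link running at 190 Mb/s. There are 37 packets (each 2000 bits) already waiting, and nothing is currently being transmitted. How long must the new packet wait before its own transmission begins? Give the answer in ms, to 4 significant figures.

0.3895 ms

Each queued packet: L/R = 2000/190000000 = 0.0105263 ms.
37 queued → 0.389474 ms.
Queuing delay = 0.3895 ms.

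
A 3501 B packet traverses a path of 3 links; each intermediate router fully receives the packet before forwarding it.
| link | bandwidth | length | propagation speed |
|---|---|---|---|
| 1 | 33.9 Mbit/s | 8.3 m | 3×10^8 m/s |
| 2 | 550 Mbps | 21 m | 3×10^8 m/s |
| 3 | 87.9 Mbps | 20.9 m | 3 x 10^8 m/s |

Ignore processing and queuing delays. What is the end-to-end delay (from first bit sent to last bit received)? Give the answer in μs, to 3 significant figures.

1200 μs

L = 3501 × 8 = 28008 bits.
Transmission delays (L/R per hop): 826.195, 50.9236, 318.635 μs; sum = 1195.75 μs.
Propagation delays (d/s per hop): 0.0276667, 0.07, 0.0696667 μs; sum = 0.167333 μs.
End-to-end = 1200 μs.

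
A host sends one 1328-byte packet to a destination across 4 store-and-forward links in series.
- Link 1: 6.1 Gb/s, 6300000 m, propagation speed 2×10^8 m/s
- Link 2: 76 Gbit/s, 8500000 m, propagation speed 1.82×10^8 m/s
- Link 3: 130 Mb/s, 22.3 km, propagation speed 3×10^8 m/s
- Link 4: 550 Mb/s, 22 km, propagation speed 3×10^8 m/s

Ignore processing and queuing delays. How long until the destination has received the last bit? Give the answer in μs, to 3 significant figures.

L = 1328 × 8 = 10624 bits.
Transmission delays (L/R per hop): 1.74164, 0.139789, 81.7231, 19.3164 μs; sum = 102.921 μs.
Propagation delays (d/s per hop): 31500, 46703.3, 74.3333, 73.3333 μs; sum = 78351 μs.
End-to-end = 78500 μs.

78500 μs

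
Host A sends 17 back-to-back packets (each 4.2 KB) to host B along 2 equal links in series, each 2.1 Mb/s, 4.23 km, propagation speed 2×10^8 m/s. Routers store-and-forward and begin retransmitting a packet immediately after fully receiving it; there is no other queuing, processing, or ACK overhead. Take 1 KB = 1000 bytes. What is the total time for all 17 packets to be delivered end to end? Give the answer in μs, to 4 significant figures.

288000 μs

Per-hop transmission t_tx = L/R = 33600/2100000 = 16000 μs.
Per-hop propagation t_prop = 4230/200000000 = 21.15 μs.
Pipeline fill: first packet needs 2·t_tx to clear all hops; remaining 16 packets each add one t_tx.
Total = (2+17-1)·t_tx + 2·t_prop = 18·16000 + 2·21.15 = 288000 μs.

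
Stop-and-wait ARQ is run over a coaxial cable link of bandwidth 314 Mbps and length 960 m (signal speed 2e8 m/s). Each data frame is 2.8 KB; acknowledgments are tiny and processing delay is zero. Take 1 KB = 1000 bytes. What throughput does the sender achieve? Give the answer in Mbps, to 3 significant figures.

t_tx = L/R = 22400/314000000 = 7.13376e-05 s.
t_prop = 960/200000000 = 4.8e-06 s; RTT = 9.6e-06 s.
Cycle = t_tx + RTT = 8.09376e-05 s.
Throughput = L / cycle = 22400 / 8.09376e-05 = 277 Mbps.

277 Mbps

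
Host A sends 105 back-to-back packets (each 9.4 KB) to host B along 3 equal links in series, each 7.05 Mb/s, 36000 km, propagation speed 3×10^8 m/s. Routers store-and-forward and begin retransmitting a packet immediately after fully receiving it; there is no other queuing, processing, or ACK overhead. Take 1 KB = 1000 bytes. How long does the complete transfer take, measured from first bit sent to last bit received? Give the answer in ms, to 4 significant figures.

1501 ms

Per-hop transmission t_tx = L/R = 75200/7050000 = 10.6667 ms.
Per-hop propagation t_prop = 36000000/300000000 = 120 ms.
Pipeline fill: first packet needs 3·t_tx to clear all hops; remaining 104 packets each add one t_tx.
Total = (3+105-1)·t_tx + 3·t_prop = 107·10.6667 + 3·120 = 1501 ms.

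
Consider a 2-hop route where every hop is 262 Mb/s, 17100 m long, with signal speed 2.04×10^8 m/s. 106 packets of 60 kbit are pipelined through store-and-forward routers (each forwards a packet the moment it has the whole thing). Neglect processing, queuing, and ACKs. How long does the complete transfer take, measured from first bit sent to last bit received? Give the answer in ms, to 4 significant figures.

Per-hop transmission t_tx = L/R = 60000/262000000 = 0.229008 ms.
Per-hop propagation t_prop = 17100/204000000 = 0.0838235 ms.
Pipeline fill: first packet needs 2·t_tx to clear all hops; remaining 105 packets each add one t_tx.
Total = (2+106-1)·t_tx + 2·t_prop = 107·0.229008 + 2·0.0838235 = 24.67 ms.

24.67 ms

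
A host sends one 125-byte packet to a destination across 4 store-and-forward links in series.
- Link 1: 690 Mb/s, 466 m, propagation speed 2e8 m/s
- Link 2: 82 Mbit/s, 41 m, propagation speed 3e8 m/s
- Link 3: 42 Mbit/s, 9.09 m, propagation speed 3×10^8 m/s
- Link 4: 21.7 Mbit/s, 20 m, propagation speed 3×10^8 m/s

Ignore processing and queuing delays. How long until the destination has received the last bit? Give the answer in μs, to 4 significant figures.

86.10 μs

L = 125 × 8 = 1000 bits.
Transmission delays (L/R per hop): 1.44928, 12.1951, 23.8095, 46.0829 μs; sum = 83.5369 μs.
Propagation delays (d/s per hop): 2.33, 0.136667, 0.0303, 0.0666667 μs; sum = 2.56363 μs.
End-to-end = 86.10 μs.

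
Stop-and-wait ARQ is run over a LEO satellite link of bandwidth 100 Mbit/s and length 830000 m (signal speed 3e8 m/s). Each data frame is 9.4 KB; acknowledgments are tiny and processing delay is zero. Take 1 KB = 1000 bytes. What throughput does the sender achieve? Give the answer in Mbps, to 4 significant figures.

11.96 Mbps

t_tx = L/R = 75200/100000000 = 0.000752 s.
t_prop = 830000/300000000 = 0.00276667 s; RTT = 0.00553333 s.
Cycle = t_tx + RTT = 0.00628533 s.
Throughput = L / cycle = 75200 / 0.00628533 = 11.96 Mbps.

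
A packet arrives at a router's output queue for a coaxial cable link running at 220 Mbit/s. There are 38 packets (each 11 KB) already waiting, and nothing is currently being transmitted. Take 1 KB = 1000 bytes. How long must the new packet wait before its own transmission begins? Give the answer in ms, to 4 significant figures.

15.20 ms

Each queued packet: L/R = 88000/220000000 = 0.4 ms.
38 queued → 15.2 ms.
Queuing delay = 15.20 ms.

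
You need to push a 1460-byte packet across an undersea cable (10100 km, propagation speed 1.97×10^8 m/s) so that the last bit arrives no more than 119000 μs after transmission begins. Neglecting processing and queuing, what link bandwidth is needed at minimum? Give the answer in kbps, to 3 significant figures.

L = 11680 bits.
Propagation delay = 10100000 / 197000000 = 51269 μs.
Transmission budget = 119000 − 51269 = 67731 μs.
R ≥ L / t_tx = 11680 bits / 0.067731 s = 172 kbps.

172 kbps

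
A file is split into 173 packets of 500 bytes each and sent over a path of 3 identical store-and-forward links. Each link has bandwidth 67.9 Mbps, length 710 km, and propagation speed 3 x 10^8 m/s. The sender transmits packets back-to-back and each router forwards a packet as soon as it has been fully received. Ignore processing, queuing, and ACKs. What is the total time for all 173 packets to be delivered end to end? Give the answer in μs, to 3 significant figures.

17400 μs

Per-hop transmission t_tx = L/R = 4000/67900000 = 58.9102 μs.
Per-hop propagation t_prop = 710000/300000000 = 2366.67 μs.
Pipeline fill: first packet needs 3·t_tx to clear all hops; remaining 172 packets each add one t_tx.
Total = (3+173-1)·t_tx + 3·t_prop = 175·58.9102 + 3·2366.67 = 17400 μs.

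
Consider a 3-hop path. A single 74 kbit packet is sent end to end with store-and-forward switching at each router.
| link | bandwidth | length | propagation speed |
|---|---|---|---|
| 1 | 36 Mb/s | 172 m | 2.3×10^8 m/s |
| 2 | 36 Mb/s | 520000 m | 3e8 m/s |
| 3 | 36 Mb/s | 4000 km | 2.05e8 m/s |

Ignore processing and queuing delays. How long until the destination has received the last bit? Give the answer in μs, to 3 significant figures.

27400 μs

L = 74000 bits.
Transmission delay per hop = L/R = 74000/36000000 = 2055.56 μs; 3 hops → 6166.67 μs.
Propagation delays (d/s per hop): 0.747826, 1733.33, 19512.2 μs; sum = 21246.3 μs.
End-to-end = 27400 μs.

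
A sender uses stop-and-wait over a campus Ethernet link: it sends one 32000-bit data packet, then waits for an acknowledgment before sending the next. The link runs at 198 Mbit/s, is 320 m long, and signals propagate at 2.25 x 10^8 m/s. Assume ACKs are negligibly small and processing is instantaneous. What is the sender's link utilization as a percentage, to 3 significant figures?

t_tx = L/R = 32000/198000000 = 0.000161616 s.
t_prop = 320/225000000 = 1.42222e-06 s; RTT = 2.84444e-06 s.
Cycle = t_tx + RTT = 0.000164461 s.
Utilization = t_tx / cycle = 0.000161616/0.000164461 = 98.3 %.

98.3 %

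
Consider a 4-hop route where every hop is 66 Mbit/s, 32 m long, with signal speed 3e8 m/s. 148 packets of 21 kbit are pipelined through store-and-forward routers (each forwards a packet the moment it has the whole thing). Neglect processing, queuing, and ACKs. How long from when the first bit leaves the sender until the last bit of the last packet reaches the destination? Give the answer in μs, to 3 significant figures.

48000 μs

Per-hop transmission t_tx = L/R = 21000/66000000 = 318.182 μs.
Per-hop propagation t_prop = 32/300000000 = 0.106667 μs.
Pipeline fill: first packet needs 4·t_tx to clear all hops; remaining 147 packets each add one t_tx.
Total = (4+148-1)·t_tx + 4·t_prop = 151·318.182 + 4·0.106667 = 48000 μs.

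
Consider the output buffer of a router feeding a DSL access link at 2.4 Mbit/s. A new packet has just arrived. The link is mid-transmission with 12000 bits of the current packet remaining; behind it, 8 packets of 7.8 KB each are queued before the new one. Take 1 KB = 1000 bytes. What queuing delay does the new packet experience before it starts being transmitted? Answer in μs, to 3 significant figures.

Each queued packet: L/R = 62400/2400000 = 26000 μs.
8 queued → 208000 μs.
Plus remaining 12000 bits of current packet: 5000 μs.
Queuing delay = 213000 μs.

213000 μs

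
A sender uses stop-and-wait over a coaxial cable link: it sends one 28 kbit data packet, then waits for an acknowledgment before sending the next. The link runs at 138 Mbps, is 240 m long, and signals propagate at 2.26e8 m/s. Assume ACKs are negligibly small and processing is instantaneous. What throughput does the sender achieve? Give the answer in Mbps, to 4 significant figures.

t_tx = L/R = 28000/138000000 = 0.000202899 s.
t_prop = 240/2.26e+08 = 1.06195e-06 s; RTT = 2.12389e-06 s.
Cycle = t_tx + RTT = 0.000205022 s.
Throughput = L / cycle = 28000 / 0.000205022 = 136.6 Mbps.

136.6 Mbps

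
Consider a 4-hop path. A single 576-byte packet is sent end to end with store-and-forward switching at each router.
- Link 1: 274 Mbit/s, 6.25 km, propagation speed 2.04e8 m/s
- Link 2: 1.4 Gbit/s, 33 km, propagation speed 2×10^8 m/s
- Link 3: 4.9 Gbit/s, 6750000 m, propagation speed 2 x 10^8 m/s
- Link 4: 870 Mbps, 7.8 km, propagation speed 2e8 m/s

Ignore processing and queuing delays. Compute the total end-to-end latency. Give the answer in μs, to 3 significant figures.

L = 576 × 8 = 4608 bits.
Transmission delays (L/R per hop): 16.8175, 3.29143, 0.940408, 5.29655 μs; sum = 26.3459 μs.
Propagation delays (d/s per hop): 30.6373, 165, 33750, 39 μs; sum = 33984.6 μs.
End-to-end = 34000 μs.

34000 μs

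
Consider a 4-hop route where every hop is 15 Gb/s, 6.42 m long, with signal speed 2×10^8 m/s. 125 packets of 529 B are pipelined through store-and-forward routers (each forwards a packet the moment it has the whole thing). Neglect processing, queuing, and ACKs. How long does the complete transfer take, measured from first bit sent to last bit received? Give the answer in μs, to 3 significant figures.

Per-hop transmission t_tx = L/R = 4232/15000000000 = 0.282133 μs.
Per-hop propagation t_prop = 6.42/200000000 = 0.0321 μs.
Pipeline fill: first packet needs 4·t_tx to clear all hops; remaining 124 packets each add one t_tx.
Total = (4+125-1)·t_tx + 4·t_prop = 128·0.282133 + 4·0.0321 = 36.2 μs.

36.2 μs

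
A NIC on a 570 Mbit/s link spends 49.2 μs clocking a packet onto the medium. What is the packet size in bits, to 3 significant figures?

28000 bits

L = R × t_tx = 570000000 b/s × 4.92e-05 s = 28044 bits.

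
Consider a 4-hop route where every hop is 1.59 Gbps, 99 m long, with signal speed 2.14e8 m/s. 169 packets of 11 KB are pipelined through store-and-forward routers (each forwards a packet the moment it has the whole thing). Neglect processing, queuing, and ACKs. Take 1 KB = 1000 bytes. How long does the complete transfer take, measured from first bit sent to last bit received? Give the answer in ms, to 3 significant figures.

Per-hop transmission t_tx = L/R = 88000/1590000000 = 0.0553459 ms.
Per-hop propagation t_prop = 99/214000000 = 0.000462617 ms.
Pipeline fill: first packet needs 4·t_tx to clear all hops; remaining 168 packets each add one t_tx.
Total = (4+169-1)·t_tx + 4·t_prop = 172·0.0553459 + 4·0.000462617 = 9.52 ms.

9.52 ms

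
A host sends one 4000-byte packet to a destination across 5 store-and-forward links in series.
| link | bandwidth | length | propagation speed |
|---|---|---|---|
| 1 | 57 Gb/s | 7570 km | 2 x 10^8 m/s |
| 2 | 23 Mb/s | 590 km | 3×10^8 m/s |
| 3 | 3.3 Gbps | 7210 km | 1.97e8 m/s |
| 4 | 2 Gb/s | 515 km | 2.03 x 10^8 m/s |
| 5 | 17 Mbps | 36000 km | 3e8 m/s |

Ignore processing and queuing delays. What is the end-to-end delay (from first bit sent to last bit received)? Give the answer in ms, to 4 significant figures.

202.3 ms

L = 4000 × 8 = 32000 bits.
Transmission delays (L/R per hop): 0.000561404, 1.3913, 0.00969697, 0.016, 1.88235 ms; sum = 3.29992 ms.
Propagation delays (d/s per hop): 37.85, 1.96667, 36.599, 2.53695, 120 ms; sum = 198.953 ms.
End-to-end = 202.3 ms.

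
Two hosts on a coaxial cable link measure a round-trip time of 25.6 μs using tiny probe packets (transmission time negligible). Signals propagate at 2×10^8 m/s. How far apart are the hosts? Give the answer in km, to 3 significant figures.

2.56 km

One-way propagation = RTT/2 = 12.8 μs.
d = s × t = 200000000 × 1.28e-05 = 2.56 km.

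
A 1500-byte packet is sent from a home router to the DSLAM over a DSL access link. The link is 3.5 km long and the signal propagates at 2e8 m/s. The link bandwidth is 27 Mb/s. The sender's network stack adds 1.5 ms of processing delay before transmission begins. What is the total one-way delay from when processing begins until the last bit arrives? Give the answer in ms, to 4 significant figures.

1.962 ms

L = 1500 × 8 = 12000 bits.
Transmission delay = L/R = 12000 / 27000000 = 0.444444 ms.
Propagation delay = d/s = 3500 m / 200000000 m/s = 0.0175 ms.
Plus processing delay 1.5 ms = 1.5 ms.
Total = 1.962 ms.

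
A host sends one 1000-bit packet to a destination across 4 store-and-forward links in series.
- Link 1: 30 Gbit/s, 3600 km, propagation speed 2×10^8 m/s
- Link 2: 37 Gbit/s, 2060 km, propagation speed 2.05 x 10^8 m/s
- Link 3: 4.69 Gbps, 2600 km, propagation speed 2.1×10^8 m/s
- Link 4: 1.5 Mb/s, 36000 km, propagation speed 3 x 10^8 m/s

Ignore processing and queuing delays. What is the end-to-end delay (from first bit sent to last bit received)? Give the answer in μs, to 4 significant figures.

Transmission delays (L/R per hop): 0.0333333, 0.027027, 0.21322, 666.667 μs; sum = 666.94 μs.
Propagation delays (d/s per hop): 18000, 10048.8, 12381, 120000 μs; sum = 160430 μs.
End-to-end = 161100 μs.

161100 μs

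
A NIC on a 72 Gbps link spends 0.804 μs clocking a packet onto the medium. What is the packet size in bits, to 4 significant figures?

57890 bits

L = R × t_tx = 72000000000 b/s × 8.04e-07 s = 57888 bits.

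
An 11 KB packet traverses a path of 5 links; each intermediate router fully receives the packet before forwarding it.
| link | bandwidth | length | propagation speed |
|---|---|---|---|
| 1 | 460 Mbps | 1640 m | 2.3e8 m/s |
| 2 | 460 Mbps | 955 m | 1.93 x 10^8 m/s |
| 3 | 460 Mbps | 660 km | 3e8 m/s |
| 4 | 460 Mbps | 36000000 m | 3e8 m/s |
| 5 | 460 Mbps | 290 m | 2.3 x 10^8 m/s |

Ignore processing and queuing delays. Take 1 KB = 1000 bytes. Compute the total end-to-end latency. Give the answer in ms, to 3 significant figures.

L = 88000 bits.
Transmission delay per hop = L/R = 88000/460000000 = 0.191304 ms; 5 hops → 0.956522 ms.
Propagation delays (d/s per hop): 0.00713043, 0.00494819, 2.2, 120, 0.00126087 ms; sum = 122.213 ms.
End-to-end = 123 ms.

123 ms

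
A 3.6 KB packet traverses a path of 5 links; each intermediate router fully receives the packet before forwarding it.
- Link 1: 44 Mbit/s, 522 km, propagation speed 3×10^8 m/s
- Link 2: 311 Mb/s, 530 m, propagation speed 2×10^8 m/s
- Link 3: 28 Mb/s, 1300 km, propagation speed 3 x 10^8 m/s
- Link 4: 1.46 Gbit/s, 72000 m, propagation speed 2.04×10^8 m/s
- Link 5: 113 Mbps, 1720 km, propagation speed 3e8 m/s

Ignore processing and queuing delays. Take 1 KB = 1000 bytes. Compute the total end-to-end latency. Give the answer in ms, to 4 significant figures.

L = 28800 bits.
Transmission delays (L/R per hop): 0.654545, 0.0926045, 1.02857, 0.019726, 0.254867 ms; sum = 2.05031 ms.
Propagation delays (d/s per hop): 1.74, 0.00265, 4.33333, 0.352941, 5.73333 ms; sum = 12.1623 ms.
End-to-end = 14.21 ms.

14.21 ms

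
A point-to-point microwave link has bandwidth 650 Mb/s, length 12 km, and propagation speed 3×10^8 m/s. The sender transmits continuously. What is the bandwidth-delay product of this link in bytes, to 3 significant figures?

3250 bytes

Propagation delay = 12000 / 300000000 = 4e-05 s.
BDP = R × t_prop = 650000000 × 4e-05 = 26000 bits.
In bytes: 26000/8 = 3250 bytes.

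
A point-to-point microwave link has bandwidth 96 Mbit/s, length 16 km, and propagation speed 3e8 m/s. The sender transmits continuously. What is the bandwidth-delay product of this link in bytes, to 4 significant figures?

640.0 bytes

Propagation delay = 16000 / 300000000 = 5.33333e-05 s.
BDP = R × t_prop = 96000000 × 5.33333e-05 = 5120 bits.
In bytes: 5120/8 = 640.0 bytes.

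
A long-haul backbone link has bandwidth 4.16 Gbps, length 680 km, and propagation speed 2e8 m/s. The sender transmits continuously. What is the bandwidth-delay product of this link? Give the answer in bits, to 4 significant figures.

Propagation delay = 680000 / 200000000 = 0.0034 s.
BDP = R × t_prop = 4160000000 × 0.0034 = 14144000 bits.

14140000 bits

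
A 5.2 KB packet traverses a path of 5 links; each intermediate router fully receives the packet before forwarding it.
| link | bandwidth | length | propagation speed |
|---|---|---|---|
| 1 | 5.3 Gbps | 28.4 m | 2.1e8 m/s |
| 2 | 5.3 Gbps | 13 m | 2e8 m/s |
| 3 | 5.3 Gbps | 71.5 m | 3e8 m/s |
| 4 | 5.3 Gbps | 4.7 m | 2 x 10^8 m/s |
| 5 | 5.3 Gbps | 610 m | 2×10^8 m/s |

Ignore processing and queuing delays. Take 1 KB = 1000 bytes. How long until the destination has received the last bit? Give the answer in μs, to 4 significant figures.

L = 41600 bits.
Transmission delay per hop = L/R = 41600/5300000000 = 7.84906 μs; 5 hops → 39.2453 μs.
Propagation delays (d/s per hop): 0.135238, 0.065, 0.238333, 0.0235, 3.05 μs; sum = 3.51207 μs.
End-to-end = 42.76 μs.

42.76 μs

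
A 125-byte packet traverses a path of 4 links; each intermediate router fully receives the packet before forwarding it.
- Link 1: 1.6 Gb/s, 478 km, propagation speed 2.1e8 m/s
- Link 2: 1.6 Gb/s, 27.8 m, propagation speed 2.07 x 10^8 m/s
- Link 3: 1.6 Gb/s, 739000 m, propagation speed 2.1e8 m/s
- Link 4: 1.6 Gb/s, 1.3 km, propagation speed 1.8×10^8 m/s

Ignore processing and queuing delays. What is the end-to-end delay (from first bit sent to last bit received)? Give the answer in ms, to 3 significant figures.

L = 125 × 8 = 1000 bits.
Transmission delay per hop = L/R = 1000/1600000000 = 0.000625 ms; 4 hops → 0.0025 ms.
Propagation delays (d/s per hop): 2.27619, 0.0001343, 3.51905, 0.00722222 ms; sum = 5.80259 ms.
End-to-end = 5.81 ms.

5.81 ms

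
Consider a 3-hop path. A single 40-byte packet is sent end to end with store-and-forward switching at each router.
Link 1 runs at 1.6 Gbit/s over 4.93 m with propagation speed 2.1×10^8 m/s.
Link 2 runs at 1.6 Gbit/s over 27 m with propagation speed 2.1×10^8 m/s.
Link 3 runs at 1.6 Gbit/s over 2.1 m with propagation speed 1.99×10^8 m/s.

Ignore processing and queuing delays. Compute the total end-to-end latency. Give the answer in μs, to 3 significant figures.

0.763 μs

L = 40 × 8 = 320 bits.
Transmission delay per hop = L/R = 320/1600000000 = 0.2 μs; 3 hops → 0.6 μs.
Propagation delays (d/s per hop): 0.0234762, 0.128571, 0.0105528 μs; sum = 0.1626 μs.
End-to-end = 0.763 μs.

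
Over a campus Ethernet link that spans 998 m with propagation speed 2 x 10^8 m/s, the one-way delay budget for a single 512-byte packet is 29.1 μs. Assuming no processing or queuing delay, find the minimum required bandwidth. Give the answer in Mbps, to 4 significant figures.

L = 4096 bits.
Propagation delay = 998 / 200000000 = 4.99 μs.
Transmission budget = 29.1 − 4.99 = 24.11 μs.
R ≥ L / t_tx = 4096 bits / 2.411e-05 s = 169.9 Mbps.

169.9 Mbps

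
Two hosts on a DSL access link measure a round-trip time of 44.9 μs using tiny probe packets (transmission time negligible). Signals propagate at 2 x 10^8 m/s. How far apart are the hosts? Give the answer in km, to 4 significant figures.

4.490 km

One-way propagation = RTT/2 = 22.45 μs.
d = s × t = 200000000 × 2.245e-05 = 4.490 km.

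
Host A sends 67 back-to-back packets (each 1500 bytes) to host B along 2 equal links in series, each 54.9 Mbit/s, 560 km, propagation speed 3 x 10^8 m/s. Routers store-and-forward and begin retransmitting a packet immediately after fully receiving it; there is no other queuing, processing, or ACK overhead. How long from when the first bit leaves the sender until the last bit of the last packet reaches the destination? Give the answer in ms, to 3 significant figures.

Per-hop transmission t_tx = L/R = 12000/54900000 = 0.218579 ms.
Per-hop propagation t_prop = 560000/300000000 = 1.86667 ms.
Pipeline fill: first packet needs 2·t_tx to clear all hops; remaining 66 packets each add one t_tx.
Total = (2+67-1)·t_tx + 2·t_prop = 68·0.218579 + 2·1.86667 = 18.6 ms.

18.6 ms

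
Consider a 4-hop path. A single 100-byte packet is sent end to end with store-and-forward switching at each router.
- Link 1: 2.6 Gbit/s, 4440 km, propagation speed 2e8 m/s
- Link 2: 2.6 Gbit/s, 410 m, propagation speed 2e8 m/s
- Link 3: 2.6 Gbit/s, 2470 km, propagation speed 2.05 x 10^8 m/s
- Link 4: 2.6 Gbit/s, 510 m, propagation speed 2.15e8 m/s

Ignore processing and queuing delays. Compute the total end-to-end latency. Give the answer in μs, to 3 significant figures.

L = 100 × 8 = 800 bits.
Transmission delay per hop = L/R = 800/2600000000 = 0.307692 μs; 4 hops → 1.23077 μs.
Propagation delays (d/s per hop): 22200, 2.05, 12048.8, 2.37209 μs; sum = 34253.2 μs.
End-to-end = 34300 μs.

34300 μs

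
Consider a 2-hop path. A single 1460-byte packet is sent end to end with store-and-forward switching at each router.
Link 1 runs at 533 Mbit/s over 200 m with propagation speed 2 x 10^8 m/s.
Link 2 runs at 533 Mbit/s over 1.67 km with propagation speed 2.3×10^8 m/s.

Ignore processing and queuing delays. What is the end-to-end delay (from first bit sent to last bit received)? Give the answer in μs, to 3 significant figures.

52.1 μs

L = 1460 × 8 = 11680 bits.
Transmission delay per hop = L/R = 11680/533000000 = 21.9137 μs; 2 hops → 43.8274 μs.
Propagation delays (d/s per hop): 1, 7.26087 μs; sum = 8.26087 μs.
End-to-end = 52.1 μs.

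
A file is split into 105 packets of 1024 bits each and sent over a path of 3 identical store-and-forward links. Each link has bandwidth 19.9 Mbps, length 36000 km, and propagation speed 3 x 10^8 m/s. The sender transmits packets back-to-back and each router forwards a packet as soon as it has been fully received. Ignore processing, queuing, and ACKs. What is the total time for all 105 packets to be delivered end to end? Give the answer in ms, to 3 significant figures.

366 ms

Per-hop transmission t_tx = L/R = 1024/19900000 = 0.0514573 ms.
Per-hop propagation t_prop = 36000000/300000000 = 120 ms.
Pipeline fill: first packet needs 3·t_tx to clear all hops; remaining 104 packets each add one t_tx.
Total = (3+105-1)·t_tx + 3·t_prop = 107·0.0514573 + 3·120 = 366 ms.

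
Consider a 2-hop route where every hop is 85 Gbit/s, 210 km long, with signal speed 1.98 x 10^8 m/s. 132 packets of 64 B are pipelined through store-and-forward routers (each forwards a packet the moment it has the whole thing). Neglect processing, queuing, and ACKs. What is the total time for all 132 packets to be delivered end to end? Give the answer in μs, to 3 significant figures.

2120 μs

Per-hop transmission t_tx = L/R = 512/85000000000 = 0.00602353 μs.
Per-hop propagation t_prop = 210000/198000000 = 1060.61 μs.
Pipeline fill: first packet needs 2·t_tx to clear all hops; remaining 131 packets each add one t_tx.
Total = (2+132-1)·t_tx + 2·t_prop = 133·0.00602353 + 2·1060.61 = 2120 μs.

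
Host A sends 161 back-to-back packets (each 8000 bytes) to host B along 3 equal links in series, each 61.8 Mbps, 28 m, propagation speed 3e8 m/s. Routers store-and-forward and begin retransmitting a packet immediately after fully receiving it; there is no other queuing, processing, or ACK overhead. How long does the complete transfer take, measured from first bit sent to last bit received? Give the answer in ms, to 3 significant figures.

Per-hop transmission t_tx = L/R = 64000/61800000 = 1.0356 ms.
Per-hop propagation t_prop = 28/300000000 = 9.33333e-05 ms.
Pipeline fill: first packet needs 3·t_tx to clear all hops; remaining 160 packets each add one t_tx.
Total = (3+161-1)·t_tx + 3·t_prop = 163·1.0356 + 3·9.33333e-05 = 169 ms.

169 ms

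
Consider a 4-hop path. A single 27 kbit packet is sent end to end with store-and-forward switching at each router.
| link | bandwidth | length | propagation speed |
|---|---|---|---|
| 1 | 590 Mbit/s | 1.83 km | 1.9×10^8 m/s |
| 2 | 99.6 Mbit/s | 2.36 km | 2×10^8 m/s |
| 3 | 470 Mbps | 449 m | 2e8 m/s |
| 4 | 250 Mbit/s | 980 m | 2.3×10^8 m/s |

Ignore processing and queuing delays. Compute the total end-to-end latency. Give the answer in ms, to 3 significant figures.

0.510 ms

L = 27000 bits.
Transmission delays (L/R per hop): 0.0457627, 0.271084, 0.0574468, 0.108 ms; sum = 0.482294 ms.
Propagation delays (d/s per hop): 0.00963158, 0.0118, 0.002245, 0.00426087 ms; sum = 0.0279374 ms.
End-to-end = 0.510 ms.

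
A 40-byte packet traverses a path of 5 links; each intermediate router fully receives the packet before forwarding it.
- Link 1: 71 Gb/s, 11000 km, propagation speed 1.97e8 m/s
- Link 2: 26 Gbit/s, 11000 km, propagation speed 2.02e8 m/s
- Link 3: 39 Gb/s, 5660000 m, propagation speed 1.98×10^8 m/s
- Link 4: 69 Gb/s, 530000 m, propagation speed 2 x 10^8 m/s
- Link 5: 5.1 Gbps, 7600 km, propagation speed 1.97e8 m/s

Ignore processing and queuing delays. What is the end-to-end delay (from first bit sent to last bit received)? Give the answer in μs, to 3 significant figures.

180000 μs

L = 40 × 8 = 320 bits.
Transmission delays (L/R per hop): 0.00450704, 0.0123077, 0.00820513, 0.00463768, 0.0627451 μs; sum = 0.0924026 μs.
Propagation delays (d/s per hop): 55837.6, 54455.4, 28585.9, 2650, 38578.7 μs; sum = 180108 μs.
End-to-end = 180000 μs.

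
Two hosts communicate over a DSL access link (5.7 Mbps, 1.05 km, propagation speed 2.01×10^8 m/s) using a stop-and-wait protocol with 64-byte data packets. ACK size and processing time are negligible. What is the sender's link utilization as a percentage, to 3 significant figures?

89.6 %

t_tx = L/R = 512/5700000 = 8.98246e-05 s.
t_prop = 1050/2.01e+08 = 5.22388e-06 s; RTT = 1.04478e-05 s.
Cycle = t_tx + RTT = 0.000100272 s.
Utilization = t_tx / cycle = 8.98246e-05/0.000100272 = 89.6 %.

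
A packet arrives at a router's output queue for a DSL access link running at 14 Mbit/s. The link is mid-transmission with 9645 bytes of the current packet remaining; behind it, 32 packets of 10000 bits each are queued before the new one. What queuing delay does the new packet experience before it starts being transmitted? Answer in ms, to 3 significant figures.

Each queued packet: L/R = 10000/14000000 = 0.714286 ms.
32 queued → 22.8571 ms.
Plus remaining 77160 bits of current packet: 5.51143 ms.
Queuing delay = 28.4 ms.

28.4 ms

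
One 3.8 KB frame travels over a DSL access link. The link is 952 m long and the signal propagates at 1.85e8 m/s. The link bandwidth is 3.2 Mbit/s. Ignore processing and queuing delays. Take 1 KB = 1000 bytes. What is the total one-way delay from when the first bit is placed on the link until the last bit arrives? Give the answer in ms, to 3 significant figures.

L = 30400 bits.
Transmission delay = L/R = 30400 / 3200000 = 9.5 ms.
Propagation delay = d/s = 952 m / 185000000 m/s = 0.00514595 ms.
Total = 9.51 ms.

9.51 ms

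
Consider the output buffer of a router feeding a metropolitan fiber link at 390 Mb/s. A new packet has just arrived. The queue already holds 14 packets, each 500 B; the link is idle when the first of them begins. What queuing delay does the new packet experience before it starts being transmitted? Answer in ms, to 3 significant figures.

Each queued packet: L/R = 4000/390000000 = 0.0102564 ms.
14 queued → 0.14359 ms.
Queuing delay = 0.144 ms.

0.144 ms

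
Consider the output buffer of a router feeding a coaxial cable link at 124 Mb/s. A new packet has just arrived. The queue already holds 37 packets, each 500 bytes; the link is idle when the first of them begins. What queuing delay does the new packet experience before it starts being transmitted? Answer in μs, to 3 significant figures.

Each queued packet: L/R = 4000/124000000 = 32.2581 μs.
37 queued → 1193.55 μs.
Queuing delay = 1190 μs.

1190 μs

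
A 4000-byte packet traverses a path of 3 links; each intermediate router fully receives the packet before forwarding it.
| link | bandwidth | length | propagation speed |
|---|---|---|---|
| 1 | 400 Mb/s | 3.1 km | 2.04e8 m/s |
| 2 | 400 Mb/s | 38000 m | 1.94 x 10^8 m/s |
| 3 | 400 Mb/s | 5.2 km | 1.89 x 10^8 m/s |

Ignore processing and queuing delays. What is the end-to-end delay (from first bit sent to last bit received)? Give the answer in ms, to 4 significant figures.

0.4786 ms

L = 4000 × 8 = 32000 bits.
Transmission delay per hop = L/R = 32000/400000000 = 0.08 ms; 3 hops → 0.24 ms.
Propagation delays (d/s per hop): 0.0151961, 0.195876, 0.0275132 ms; sum = 0.238586 ms.
End-to-end = 0.4786 ms.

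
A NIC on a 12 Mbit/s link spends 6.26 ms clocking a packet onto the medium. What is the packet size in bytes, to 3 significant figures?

9390 bytes

L = R × t_tx = 12000000 b/s × 0.00626 s = 75120 bits.
In bytes: 75120 / 8 = 9390 bytes.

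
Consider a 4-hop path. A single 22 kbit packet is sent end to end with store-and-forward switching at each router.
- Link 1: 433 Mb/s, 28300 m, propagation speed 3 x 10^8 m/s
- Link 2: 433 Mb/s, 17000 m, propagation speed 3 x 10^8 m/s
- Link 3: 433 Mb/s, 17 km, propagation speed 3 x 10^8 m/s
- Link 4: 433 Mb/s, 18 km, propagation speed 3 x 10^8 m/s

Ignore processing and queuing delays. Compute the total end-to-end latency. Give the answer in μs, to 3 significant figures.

471 μs

L = 22000 bits.
Transmission delay per hop = L/R = 22000/433000000 = 50.8083 μs; 4 hops → 203.233 μs.
Propagation delays (d/s per hop): 94.3333, 56.6667, 56.6667, 60 μs; sum = 267.667 μs.
End-to-end = 471 μs.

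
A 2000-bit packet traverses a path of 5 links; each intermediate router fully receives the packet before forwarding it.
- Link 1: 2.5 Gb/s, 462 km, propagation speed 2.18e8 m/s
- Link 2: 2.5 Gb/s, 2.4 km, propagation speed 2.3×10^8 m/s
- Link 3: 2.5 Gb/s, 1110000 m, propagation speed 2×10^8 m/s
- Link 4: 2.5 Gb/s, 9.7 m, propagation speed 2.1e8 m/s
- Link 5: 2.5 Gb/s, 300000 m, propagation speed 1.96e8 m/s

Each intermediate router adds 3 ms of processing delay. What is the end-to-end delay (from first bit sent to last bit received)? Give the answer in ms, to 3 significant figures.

Transmission delay per hop = L/R = 2000/2500000000 = 0.0008 ms; 5 hops → 0.004 ms.
Propagation delays (d/s per hop): 2.11927, 0.0104348, 5.55, 4.61905e-05, 1.53061 ms; sum = 9.21036 ms.
Processing at 4 router(s): 4 × 3 ms = 12 ms.
End-to-end = 21.2 ms.

21.2 ms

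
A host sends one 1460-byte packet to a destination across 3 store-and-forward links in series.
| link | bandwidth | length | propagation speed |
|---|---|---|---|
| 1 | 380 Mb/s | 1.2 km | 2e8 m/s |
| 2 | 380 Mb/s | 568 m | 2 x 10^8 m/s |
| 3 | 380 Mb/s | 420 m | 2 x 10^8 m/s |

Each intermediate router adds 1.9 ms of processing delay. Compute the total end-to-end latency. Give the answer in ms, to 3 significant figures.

L = 1460 × 8 = 11680 bits.
Transmission delay per hop = L/R = 11680/380000000 = 0.0307368 ms; 3 hops → 0.0922105 ms.
Propagation delays (d/s per hop): 0.006, 0.00284, 0.0021 ms; sum = 0.01094 ms.
Processing at 2 router(s): 2 × 1.9 ms = 3.8 ms.
End-to-end = 3.90 ms.

3.90 ms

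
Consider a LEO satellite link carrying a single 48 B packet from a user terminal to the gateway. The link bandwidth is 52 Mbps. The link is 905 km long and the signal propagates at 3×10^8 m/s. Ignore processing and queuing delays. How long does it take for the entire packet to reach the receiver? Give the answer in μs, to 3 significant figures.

3020 μs

L = 48 × 8 = 384 bits.
Transmission delay = L/R = 384 / 52000000 = 7.38462 μs.
Propagation delay = d/s = 905000 m / 300000000 m/s = 3016.67 μs.
Total = 3020 μs.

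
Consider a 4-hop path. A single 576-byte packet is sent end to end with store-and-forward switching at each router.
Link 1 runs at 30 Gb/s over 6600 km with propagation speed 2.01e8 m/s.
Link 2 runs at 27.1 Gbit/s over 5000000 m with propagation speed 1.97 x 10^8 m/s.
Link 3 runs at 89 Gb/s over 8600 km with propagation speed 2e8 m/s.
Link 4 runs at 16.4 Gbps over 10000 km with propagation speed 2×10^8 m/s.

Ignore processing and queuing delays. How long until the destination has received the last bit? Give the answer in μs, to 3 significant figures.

151000 μs

L = 576 × 8 = 4608 bits.
Transmission delays (L/R per hop): 0.1536, 0.170037, 0.0517753, 0.280976 μs; sum = 0.656388 μs.
Propagation delays (d/s per hop): 32835.8, 25380.7, 43000, 50000 μs; sum = 151217 μs.
End-to-end = 151000 μs.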